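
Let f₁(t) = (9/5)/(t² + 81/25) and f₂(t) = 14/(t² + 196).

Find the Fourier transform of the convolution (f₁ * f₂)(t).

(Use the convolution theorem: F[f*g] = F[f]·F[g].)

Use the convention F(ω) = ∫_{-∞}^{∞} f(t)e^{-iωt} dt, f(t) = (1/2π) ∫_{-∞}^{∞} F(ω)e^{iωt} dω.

F[f₁*f₂](ω) = \pi^{2} e^{- \frac{79 \left|{\omega}\right|}{5}}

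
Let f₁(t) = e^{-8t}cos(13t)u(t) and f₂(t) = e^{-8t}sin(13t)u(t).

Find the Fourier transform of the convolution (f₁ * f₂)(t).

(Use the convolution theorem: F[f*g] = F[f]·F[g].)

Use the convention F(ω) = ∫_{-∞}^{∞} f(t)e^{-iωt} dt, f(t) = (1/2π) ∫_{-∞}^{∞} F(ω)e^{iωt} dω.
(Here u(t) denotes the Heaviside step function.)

F[f₁*f₂](ω) = \frac{13 \left(i \omega + 8\right)}{\left(\left(i \omega + 8\right)^{2} + 169\right)^{2}}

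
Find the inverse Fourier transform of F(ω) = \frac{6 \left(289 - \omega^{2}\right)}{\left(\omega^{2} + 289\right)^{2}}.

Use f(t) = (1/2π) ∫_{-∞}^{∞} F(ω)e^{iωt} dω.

f(t) = 3 e^{- 17 \left|{t}\right|} \left|{t}\right|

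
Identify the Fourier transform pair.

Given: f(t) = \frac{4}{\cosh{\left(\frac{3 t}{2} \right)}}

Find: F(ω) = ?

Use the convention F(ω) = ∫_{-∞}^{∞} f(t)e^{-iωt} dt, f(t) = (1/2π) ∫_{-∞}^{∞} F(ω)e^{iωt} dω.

F(ω) = \frac{8 \pi}{3 \cosh{\left(\frac{\pi \omega}{3} \right)}}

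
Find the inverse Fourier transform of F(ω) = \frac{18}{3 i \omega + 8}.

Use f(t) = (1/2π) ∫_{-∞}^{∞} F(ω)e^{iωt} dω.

f(t) = 6 e^{- \frac{8 t}{3}} u\left(t\right)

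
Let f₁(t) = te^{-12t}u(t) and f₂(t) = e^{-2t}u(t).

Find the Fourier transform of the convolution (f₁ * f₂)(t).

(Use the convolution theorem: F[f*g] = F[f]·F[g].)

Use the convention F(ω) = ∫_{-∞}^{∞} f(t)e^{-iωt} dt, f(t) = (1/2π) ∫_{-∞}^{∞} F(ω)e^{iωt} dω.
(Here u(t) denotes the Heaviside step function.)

F[f₁*f₂](ω) = \frac{1}{\left(i \omega + 2\right) \left(i \omega + 12\right)^{2}}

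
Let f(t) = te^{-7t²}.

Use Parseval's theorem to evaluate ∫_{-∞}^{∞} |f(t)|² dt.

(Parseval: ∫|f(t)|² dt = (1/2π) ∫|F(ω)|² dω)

∫|f(t)|² dt = \frac{\sqrt{14} \sqrt{\pi}}{392}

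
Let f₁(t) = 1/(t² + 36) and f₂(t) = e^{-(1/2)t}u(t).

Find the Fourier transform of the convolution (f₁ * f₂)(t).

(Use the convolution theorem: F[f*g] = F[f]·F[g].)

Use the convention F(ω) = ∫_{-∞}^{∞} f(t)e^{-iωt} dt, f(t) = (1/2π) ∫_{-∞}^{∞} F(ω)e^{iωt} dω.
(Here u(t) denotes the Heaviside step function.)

F[f₁*f₂](ω) = \frac{\pi e^{- 6 \left|{\omega}\right|}}{3 \left(2 i \omega + 1\right)}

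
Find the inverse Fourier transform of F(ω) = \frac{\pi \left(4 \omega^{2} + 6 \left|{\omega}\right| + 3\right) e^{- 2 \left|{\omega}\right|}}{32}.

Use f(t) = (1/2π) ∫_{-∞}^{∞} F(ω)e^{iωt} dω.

f(t) = \frac{8}{\left(t^{2} + 4\right)^{3}}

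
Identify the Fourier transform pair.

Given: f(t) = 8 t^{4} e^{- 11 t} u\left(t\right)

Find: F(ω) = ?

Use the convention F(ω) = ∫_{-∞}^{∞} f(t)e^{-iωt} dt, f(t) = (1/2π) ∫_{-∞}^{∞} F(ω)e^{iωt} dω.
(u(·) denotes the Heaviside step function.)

F(ω) = \frac{192}{\left(i \omega + 11\right)^{5}}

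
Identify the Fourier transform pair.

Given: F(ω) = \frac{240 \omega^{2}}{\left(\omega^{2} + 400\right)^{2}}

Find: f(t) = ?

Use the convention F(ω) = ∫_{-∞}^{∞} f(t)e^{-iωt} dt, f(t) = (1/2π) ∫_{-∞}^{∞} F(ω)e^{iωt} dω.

f(t) = 3 \left(1 - 20 \left|{t}\right|\right) e^{- 20 \left|{t}\right|}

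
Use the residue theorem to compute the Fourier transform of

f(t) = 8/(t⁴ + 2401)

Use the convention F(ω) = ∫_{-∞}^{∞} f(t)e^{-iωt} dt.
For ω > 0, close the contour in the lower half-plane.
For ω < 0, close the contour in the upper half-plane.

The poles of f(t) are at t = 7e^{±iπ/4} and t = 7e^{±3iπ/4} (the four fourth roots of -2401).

Let g(z) = f(z)e^{-iωz}; for large |z| the factor e^{-iωz} decays in the lower half-plane when ω > 0 and in the upper half-plane when ω < 0.

Case ω > 0 (lower half-plane, clockwise contour ⇒ F(ω) = -2πi·ΣRes):
  Res_{z = - \frac{7 \sqrt{2}}{2} - \frac{7 \sqrt{2} i}{2}} g(z) = \frac{\sqrt{2} \left(1 + i\right) e^{\frac{7 \sqrt{2} \omega \left(-1 + i\right)}{2}}}{343}
  Res_{z = \frac{7 \sqrt{2}}{2} - \frac{7 \sqrt{2} i}{2}} g(z) = \frac{\sqrt{2} \left(-1 + i\right) e^{- \frac{7 \sqrt{2} \omega \left(1 + i\right)}{2}}}{343}
  F(ω) = -2πi·ΣRes = \frac{2 \sqrt{2} \pi \left(\left(1 - i\right) e^{7 \sqrt{2} i \omega} + 1 + i\right) e^{- \frac{7 \sqrt{2} \omega \left(1 + i\right)}{2}}}{343} = \frac{8 \pi e^{- \frac{7 \sqrt{2} \omega}{2}} \sin{\left(\frac{7 \sqrt{2} \omega}{2} + \frac{\pi}{4} \right)}}{343}

Case ω < 0 (upper half-plane, counterclockwise contour ⇒ F(ω) = +2πi·ΣRes):
  Res_{z = \frac{7 \sqrt{2}}{2} + \frac{7 \sqrt{2} i}{2}} g(z) = - \frac{\sqrt{2} \left(1 + i\right) e^{\frac{7 \sqrt{2} \omega \left(1 - i\right)}{2}}}{343}
  Res_{z = - \frac{7 \sqrt{2}}{2} + \frac{7 \sqrt{2} i}{2}} g(z) = \frac{\sqrt{2} \left(1 - i\right) e^{\frac{7 \sqrt{2} \omega \left(1 + i\right)}{2}}}{343}
  F(ω) = 2πi·ΣRes = - \frac{2 \sqrt{2} i \pi \left(\left(1 + i\right) e^{\frac{7 \sqrt{2} \omega \left(1 - i\right)}{2}} - \left(1 - i\right) e^{\frac{7 \sqrt{2} \omega \left(1 + i\right)}{2}}\right)}{343} = \frac{8 \pi e^{\frac{7 \sqrt{2} \omega}{2}} \cos{\left(\frac{7 \sqrt{2} \omega}{2} + \frac{\pi}{4} \right)}}{343}

Both cases combine into a single formula in |ω|:

F(ω) = \frac{8 \pi e^{- \frac{7 \sqrt{2} \left|{\omega}\right|}{2}} \sin{\left(\frac{7 \sqrt{2} \left|{\omega}\right|}{2} + \frac{\pi}{4} \right)}}{343}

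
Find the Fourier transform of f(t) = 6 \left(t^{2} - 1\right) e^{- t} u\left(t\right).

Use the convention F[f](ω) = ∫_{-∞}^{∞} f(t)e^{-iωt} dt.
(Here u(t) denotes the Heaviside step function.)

F(ω) = \frac{6 \left(2 i \omega - \left(i \omega + 1\right)^{3} + 2\right)}{\left(i \omega + 1\right)^{4}}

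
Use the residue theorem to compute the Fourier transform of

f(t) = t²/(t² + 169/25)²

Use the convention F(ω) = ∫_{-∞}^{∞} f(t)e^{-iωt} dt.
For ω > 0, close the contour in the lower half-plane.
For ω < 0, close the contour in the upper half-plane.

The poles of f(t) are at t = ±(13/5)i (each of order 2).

Let g(z) = f(z)e^{-iωz}; for large |z| the factor e^{-iωz} decays in the lower half-plane when ω > 0 and in the upper half-plane when ω < 0.

Case ω > 0 (lower half-plane, clockwise contour ⇒ F(ω) = -2πi·ΣRes):
  Res_{z = - \frac{13 i}{5}} g(z) = \frac{i \left(5 - 13 \omega\right) e^{- \frac{13 \omega}{5}}}{52} (pole of order 2)
  F(ω) = -2πi·ΣRes = \frac{\pi \left(5 - 13 \omega\right) e^{- \frac{13 \omega}{5}}}{26}

Case ω < 0 (upper half-plane, counterclockwise contour ⇒ F(ω) = +2πi·ΣRes):
  Res_{z = \frac{13 i}{5}} g(z) = \frac{i \left(- 13 \omega - 5\right) e^{\frac{13 \omega}{5}}}{52} (pole of order 2)
  F(ω) = 2πi·ΣRes = \frac{\pi \left(13 \omega + 5\right) e^{\frac{13 \omega}{5}}}{26}

Both cases combine into a single formula in |ω|:

F(ω) = \frac{\pi \left(5 - 13 \left|{\omega}\right|\right) e^{- \frac{13 \left|{\omega}\right|}{5}}}{26}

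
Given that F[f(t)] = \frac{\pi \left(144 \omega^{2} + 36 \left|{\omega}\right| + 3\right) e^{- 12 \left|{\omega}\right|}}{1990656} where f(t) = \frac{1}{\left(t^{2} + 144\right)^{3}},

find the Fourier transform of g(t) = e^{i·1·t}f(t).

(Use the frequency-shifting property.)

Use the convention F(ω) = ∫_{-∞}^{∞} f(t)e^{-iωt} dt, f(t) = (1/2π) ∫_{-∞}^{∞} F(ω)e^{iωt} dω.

F[g](ω) = \frac{\pi \left(48 \left(\omega - 1\right)^{2} + 12 \left|{\omega - 1}\right| + 1\right) e^{- 12 \left|{\omega - 1}\right|}}{663552}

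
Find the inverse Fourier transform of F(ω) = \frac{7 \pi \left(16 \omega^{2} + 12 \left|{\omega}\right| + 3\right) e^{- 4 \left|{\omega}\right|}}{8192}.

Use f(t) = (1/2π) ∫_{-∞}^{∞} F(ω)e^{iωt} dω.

f(t) = \frac{7}{\left(t^{2} + 16\right)^{3}}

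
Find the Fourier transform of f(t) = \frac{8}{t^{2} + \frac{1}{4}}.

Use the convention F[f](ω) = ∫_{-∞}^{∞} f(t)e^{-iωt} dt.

F(ω) = 16 \pi e^{- \frac{\left|{\omega}\right|}{2}}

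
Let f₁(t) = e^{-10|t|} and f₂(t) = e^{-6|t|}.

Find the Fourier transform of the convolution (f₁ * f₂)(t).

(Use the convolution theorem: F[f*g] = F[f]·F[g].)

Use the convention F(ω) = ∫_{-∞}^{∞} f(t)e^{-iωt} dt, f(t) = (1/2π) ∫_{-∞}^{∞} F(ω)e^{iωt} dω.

F[f₁*f₂](ω) = \frac{240}{\left(\omega^{2} + 36\right) \left(\omega^{2} + 100\right)}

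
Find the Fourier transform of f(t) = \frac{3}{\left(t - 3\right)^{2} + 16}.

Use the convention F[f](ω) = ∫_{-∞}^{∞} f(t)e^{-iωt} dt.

F(ω) = \frac{3 \pi e^{- 3 i \omega - 4 \left|{\omega}\right|}}{4}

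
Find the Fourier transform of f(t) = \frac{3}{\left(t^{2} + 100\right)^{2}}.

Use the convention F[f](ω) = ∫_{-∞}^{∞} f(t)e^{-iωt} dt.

F(ω) = \frac{3 \pi \left(10 \left|{\omega}\right| + 1\right) e^{- 10 \left|{\omega}\right|}}{2000}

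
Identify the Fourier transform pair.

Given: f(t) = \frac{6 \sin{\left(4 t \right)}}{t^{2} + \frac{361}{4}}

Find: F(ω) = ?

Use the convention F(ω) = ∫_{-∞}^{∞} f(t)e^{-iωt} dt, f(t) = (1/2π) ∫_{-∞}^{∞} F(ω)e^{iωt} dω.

F(ω) = \frac{6 i \pi e^{- \frac{19 \left|{\omega + 4}\right|}{2}}}{19} - \frac{6 i \pi e^{- \frac{19 \left|{\omega - 4}\right|}{2}}}{19}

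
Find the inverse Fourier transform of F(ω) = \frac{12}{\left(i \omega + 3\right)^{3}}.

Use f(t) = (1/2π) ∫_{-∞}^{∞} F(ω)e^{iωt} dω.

f(t) = 6 t^{2} e^{- 3 t} u\left(t\right)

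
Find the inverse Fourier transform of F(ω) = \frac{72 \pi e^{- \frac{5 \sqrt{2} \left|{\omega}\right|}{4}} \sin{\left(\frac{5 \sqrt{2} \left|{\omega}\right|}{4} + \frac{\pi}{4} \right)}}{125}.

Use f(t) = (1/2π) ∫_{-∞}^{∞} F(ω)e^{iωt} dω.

f(t) = \frac{9}{t^{4} + \frac{625}{16}}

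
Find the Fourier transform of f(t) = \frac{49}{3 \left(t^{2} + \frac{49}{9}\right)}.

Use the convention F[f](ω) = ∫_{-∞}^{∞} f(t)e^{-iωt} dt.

F(ω) = 7 \pi e^{- \frac{7 \left|{\omega}\right|}{3}}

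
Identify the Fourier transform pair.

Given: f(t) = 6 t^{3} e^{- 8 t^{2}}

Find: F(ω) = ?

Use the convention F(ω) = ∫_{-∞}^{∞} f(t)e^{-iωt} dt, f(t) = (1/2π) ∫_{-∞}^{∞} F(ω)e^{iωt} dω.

F(ω) = \frac{3 \sqrt{2} i \sqrt{\pi} \omega \left(\omega^{2} - 48\right) e^{- \frac{\omega^{2}}{32}}}{8192}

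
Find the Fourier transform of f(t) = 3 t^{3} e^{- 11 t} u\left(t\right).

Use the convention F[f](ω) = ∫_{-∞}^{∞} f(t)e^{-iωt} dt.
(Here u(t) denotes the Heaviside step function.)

F(ω) = \frac{18}{\left(i \omega + 11\right)^{4}}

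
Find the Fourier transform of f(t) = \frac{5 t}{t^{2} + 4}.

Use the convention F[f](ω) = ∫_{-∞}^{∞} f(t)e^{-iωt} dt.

F(ω) = - 5 i \pi e^{- 2 \left|{\omega}\right|} \operatorname{sign}{\left(\omega \right)}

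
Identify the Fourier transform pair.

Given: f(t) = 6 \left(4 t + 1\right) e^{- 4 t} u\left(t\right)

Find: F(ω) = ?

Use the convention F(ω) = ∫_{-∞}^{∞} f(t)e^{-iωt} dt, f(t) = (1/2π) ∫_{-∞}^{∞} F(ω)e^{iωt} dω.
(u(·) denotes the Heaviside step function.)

F(ω) = \frac{6 \left(- i \omega - 8\right)}{\omega^{2} - 8 i \omega - 16}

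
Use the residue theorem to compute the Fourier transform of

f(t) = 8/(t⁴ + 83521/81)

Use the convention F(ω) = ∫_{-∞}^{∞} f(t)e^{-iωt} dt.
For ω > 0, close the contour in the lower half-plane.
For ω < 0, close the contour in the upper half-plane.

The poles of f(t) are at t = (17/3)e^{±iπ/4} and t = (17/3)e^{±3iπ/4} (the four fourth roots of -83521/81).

Let g(z) = f(z)e^{-iωz}; for large |z| the factor e^{-iωz} decays in the lower half-plane when ω > 0 and in the upper half-plane when ω < 0.

Case ω > 0 (lower half-plane, clockwise contour ⇒ F(ω) = -2πi·ΣRes):
  Res_{z = - \frac{17 \sqrt{2}}{6} - \frac{17 \sqrt{2} i}{6}} g(z) = \frac{27 \sqrt{2} \left(1 + i\right) e^{\frac{17 \sqrt{2} \omega \left(-1 + i\right)}{6}}}{4913}
  Res_{z = \frac{17 \sqrt{2}}{6} - \frac{17 \sqrt{2} i}{6}} g(z) = \frac{27 \sqrt{2} \left(-1 + i\right) e^{- \frac{17 \sqrt{2} \omega \left(1 + i\right)}{6}}}{4913}
  F(ω) = -2πi·ΣRes = \frac{54 \sqrt{2} \pi \left(\left(1 - i\right) e^{\frac{17 \sqrt{2} i \omega}{3}} + 1 + i\right) e^{- \frac{17 \sqrt{2} \omega \left(1 + i\right)}{6}}}{4913} = \frac{216 \pi e^{- \frac{17 \sqrt{2} \omega}{6}} \sin{\left(\frac{17 \sqrt{2} \omega}{6} + \frac{\pi}{4} \right)}}{4913}

Case ω < 0 (upper half-plane, counterclockwise contour ⇒ F(ω) = +2πi·ΣRes):
  Res_{z = \frac{17 \sqrt{2}}{6} + \frac{17 \sqrt{2} i}{6}} g(z) = - \frac{27 \sqrt{2} \left(1 + i\right) e^{\frac{17 \sqrt{2} \omega \left(1 - i\right)}{6}}}{4913}
  Res_{z = - \frac{17 \sqrt{2}}{6} + \frac{17 \sqrt{2} i}{6}} g(z) = \frac{27 \sqrt{2} \left(1 - i\right) e^{\frac{17 \sqrt{2} \omega \left(1 + i\right)}{6}}}{4913}
  F(ω) = 2πi·ΣRes = - \frac{54 \sqrt{2} i \pi \left(\left(1 + i\right) e^{\frac{17 \sqrt{2} \omega \left(1 - i\right)}{6}} - \left(1 - i\right) e^{\frac{17 \sqrt{2} \omega \left(1 + i\right)}{6}}\right)}{4913} = \frac{216 \pi e^{\frac{17 \sqrt{2} \omega}{6}} \cos{\left(\frac{17 \sqrt{2} \omega}{6} + \frac{\pi}{4} \right)}}{4913}

Both cases combine into a single formula in |ω|:

F(ω) = \frac{216 \pi e^{- \frac{17 \sqrt{2} \left|{\omega}\right|}{6}} \sin{\left(\frac{17 \sqrt{2} \left|{\omega}\right|}{6} + \frac{\pi}{4} \right)}}{4913}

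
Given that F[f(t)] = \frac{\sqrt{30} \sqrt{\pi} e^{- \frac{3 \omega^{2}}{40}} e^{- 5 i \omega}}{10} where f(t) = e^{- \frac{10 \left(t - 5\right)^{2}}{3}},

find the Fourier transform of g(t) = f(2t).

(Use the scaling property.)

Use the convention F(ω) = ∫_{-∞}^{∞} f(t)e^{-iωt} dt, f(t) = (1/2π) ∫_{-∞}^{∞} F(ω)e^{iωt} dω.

F[g](ω) = \frac{\sqrt{30} \sqrt{\pi} e^{- \frac{\omega \left(3 \omega + 400 i\right)}{160}}}{20}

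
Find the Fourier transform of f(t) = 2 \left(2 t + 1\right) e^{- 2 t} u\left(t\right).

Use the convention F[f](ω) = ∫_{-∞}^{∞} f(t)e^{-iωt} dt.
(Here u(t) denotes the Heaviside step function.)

F(ω) = \frac{2 \left(- i \omega - 4\right)}{\omega^{2} - 4 i \omega - 4}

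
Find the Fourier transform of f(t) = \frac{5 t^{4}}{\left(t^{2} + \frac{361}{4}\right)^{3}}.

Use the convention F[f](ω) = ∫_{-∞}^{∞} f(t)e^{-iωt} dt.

F(ω) = \frac{5 \pi \left(361 \omega^{2} - 190 \left|{\omega}\right| + 12\right) e^{- \frac{19 \left|{\omega}\right|}{2}}}{304}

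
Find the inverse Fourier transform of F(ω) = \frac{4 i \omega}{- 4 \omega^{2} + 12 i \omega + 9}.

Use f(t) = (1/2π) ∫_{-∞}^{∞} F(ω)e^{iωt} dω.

f(t) = \left(1 - \frac{3 t}{2}\right) e^{- \frac{3 t}{2}} u\left(t\right)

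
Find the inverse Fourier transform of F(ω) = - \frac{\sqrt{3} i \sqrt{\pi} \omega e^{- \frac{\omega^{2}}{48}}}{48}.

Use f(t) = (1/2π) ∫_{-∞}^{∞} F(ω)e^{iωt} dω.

f(t) = 3 t e^{- 12 t^{2}}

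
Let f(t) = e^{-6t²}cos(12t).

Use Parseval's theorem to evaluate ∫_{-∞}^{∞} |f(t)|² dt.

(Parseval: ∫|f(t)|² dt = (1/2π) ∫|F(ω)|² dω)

∫|f(t)|² dt = \frac{\sqrt{3} \sqrt{\pi} \left(1 + e^{12}\right)}{12 e^{12}}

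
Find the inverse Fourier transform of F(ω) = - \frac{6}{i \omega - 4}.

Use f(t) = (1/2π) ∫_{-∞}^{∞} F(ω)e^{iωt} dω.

f(t) = 6 e^{4 t} u\left(- t\right)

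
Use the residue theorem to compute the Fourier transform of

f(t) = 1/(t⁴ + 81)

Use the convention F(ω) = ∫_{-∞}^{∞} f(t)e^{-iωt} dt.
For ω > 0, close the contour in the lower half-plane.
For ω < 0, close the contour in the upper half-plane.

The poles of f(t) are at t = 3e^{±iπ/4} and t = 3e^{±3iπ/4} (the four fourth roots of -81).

Let g(z) = f(z)e^{-iωz}; for large |z| the factor e^{-iωz} decays in the lower half-plane when ω > 0 and in the upper half-plane when ω < 0.

Case ω > 0 (lower half-plane, clockwise contour ⇒ F(ω) = -2πi·ΣRes):
  Res_{z = - \frac{3 \sqrt{2}}{2} - \frac{3 \sqrt{2} i}{2}} g(z) = \frac{\sqrt{2} i \left(1 - i\right) e^{\frac{3 \sqrt{2} \omega \left(-1 + i\right)}{2}}}{216}
  Res_{z = \frac{3 \sqrt{2}}{2} - \frac{3 \sqrt{2} i}{2}} g(z) = \frac{\sqrt{2} i \left(1 + i\right) e^{- \frac{3 \sqrt{2} \omega \left(1 + i\right)}{2}}}{216}
  F(ω) = -2πi·ΣRes = \frac{\sqrt{2} \pi \left(1 - i\right) \left(e^{3 \sqrt{2} i \omega} + i\right) e^{- \frac{3 \sqrt{2} \omega \left(1 + i\right)}{2}}}{108} = \frac{\pi e^{- \frac{3 \sqrt{2} \omega}{2}} \sin{\left(\frac{3 \sqrt{2} \omega}{2} + \frac{\pi}{4} \right)}}{27}

Case ω < 0 (upper half-plane, counterclockwise contour ⇒ F(ω) = +2πi·ΣRes):
  Res_{z = \frac{3 \sqrt{2}}{2} + \frac{3 \sqrt{2} i}{2}} g(z) = \frac{\sqrt{2} i \left(-1 + i\right) e^{\frac{3 \sqrt{2} \omega \left(1 - i\right)}{2}}}{216}
  Res_{z = - \frac{3 \sqrt{2}}{2} + \frac{3 \sqrt{2} i}{2}} g(z) = \frac{\sqrt{2} \left(1 - i\right) e^{\frac{3 \sqrt{2} \omega \left(1 + i\right)}{2}}}{216}
  F(ω) = 2πi·ΣRes = - \frac{\sqrt{2} i \pi \left(i \left(1 - i\right) e^{\frac{3 \sqrt{2} \omega \left(1 - i\right)}{2}} - \left(1 - i\right) e^{\frac{3 \sqrt{2} \omega \left(1 + i\right)}{2}}\right)}{108} = \frac{\pi e^{\frac{3 \sqrt{2} \omega}{2}} \cos{\left(\frac{3 \sqrt{2} \omega}{2} + \frac{\pi}{4} \right)}}{27}

Both cases combine into a single formula in |ω|:

F(ω) = \frac{\pi e^{- \frac{3 \sqrt{2} \left|{\omega}\right|}{2}} \sin{\left(\frac{3 \sqrt{2} \left|{\omega}\right|}{2} + \frac{\pi}{4} \right)}}{27}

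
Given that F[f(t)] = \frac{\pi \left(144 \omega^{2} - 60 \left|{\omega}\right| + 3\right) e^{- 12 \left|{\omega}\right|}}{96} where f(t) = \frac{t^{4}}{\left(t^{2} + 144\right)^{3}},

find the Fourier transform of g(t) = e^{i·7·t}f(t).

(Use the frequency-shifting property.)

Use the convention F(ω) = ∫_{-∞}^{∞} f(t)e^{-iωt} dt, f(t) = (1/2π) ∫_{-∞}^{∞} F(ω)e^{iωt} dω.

F[g](ω) = \frac{\pi \left(48 \left(\omega - 7\right)^{2} - 20 \left|{\omega - 7}\right| + 1\right) e^{- 12 \left|{\omega - 7}\right|}}{32}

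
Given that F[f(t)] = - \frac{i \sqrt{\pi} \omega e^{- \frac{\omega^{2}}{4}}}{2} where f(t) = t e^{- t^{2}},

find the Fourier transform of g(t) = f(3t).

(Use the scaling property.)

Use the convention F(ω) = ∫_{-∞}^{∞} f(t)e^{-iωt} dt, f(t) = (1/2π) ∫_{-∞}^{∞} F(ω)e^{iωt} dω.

F[g](ω) = - \frac{i \sqrt{\pi} \omega e^{- \frac{\omega^{2}}{36}}}{18}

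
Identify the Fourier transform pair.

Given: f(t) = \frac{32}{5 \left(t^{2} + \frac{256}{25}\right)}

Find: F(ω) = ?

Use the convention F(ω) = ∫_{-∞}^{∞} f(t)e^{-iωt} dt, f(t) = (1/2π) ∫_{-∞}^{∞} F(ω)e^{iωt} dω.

F(ω) = 2 \pi e^{- \frac{16 \left|{\omega}\right|}{5}}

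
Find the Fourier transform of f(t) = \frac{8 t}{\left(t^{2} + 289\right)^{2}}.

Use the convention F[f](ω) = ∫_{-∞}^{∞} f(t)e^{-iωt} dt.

F(ω) = - \frac{4 i \pi \omega e^{- 17 \left|{\omega}\right|}}{17}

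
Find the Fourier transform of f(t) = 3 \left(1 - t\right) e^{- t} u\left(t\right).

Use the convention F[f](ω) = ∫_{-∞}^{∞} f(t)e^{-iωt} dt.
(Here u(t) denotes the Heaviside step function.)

F(ω) = \frac{3 i \omega}{- \omega^{2} + 2 i \omega + 1}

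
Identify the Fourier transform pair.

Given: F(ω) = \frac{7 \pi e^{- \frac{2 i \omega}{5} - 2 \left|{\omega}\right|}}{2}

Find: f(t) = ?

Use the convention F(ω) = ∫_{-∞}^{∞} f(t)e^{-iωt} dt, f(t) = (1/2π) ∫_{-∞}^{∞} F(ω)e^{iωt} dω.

f(t) = \frac{7}{\left(t - \frac{2}{5}\right)^{2} + 4}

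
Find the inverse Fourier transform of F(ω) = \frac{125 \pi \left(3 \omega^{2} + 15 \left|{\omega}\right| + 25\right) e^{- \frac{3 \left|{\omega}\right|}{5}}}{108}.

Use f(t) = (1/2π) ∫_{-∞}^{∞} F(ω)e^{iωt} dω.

f(t) = \frac{6}{\left(t^{2} + \frac{9}{25}\right)^{3}}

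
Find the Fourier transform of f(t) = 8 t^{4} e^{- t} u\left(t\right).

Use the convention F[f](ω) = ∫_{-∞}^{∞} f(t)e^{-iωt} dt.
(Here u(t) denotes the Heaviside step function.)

F(ω) = \frac{192}{\left(i \omega + 1\right)^{5}}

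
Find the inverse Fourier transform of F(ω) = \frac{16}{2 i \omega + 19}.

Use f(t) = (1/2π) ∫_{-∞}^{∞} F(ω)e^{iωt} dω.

f(t) = 8 e^{- \frac{19 t}{2}} u\left(t\right)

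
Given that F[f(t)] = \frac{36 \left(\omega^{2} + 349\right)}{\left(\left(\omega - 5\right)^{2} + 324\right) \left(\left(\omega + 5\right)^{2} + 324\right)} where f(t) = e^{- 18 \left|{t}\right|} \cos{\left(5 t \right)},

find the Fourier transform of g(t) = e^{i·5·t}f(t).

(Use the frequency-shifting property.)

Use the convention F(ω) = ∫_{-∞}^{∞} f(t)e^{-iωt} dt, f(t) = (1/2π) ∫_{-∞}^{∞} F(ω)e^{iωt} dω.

F[g](ω) = \frac{36 \left(\left(\omega - 5\right)^{2} + 349\right)}{\left(\omega^{2} + 324\right) \left(\left(\omega - 10\right)^{2} + 324\right)}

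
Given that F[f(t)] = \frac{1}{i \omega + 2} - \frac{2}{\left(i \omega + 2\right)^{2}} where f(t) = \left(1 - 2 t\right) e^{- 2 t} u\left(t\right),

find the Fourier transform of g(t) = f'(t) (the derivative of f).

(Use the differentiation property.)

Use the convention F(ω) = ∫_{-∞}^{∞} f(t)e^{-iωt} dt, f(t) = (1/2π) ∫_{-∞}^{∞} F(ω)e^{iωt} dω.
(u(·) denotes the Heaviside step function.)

F[g](ω) = \frac{\omega^{2}}{\omega^{2} - 4 i \omega - 4}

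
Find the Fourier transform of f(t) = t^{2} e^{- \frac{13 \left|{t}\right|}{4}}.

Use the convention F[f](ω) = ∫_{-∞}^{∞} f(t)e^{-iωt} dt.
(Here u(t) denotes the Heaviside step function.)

F(ω) = \frac{3328 \left(169 - 48 \omega^{2}\right)}{\left(16 \omega^{2} + 169\right)^{3}}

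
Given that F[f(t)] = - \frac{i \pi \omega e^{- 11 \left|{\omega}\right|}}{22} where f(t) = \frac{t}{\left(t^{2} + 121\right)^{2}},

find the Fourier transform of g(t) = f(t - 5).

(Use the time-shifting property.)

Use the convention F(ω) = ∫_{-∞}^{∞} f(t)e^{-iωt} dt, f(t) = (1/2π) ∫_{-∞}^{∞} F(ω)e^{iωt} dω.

F[g](ω) = - \frac{i \pi \omega e^{- 5 i \omega - 11 \left|{\omega}\right|}}{22}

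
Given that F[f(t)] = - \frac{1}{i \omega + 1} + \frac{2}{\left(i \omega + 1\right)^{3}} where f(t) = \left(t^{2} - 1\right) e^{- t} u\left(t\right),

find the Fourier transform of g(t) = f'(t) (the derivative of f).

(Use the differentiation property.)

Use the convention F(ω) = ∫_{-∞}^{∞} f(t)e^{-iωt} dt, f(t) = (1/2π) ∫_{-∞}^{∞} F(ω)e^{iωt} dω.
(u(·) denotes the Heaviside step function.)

F[g](ω) = \frac{i \omega \left(2 i \omega - \left(i \omega + 1\right)^{3} + 2\right)}{\left(i \omega + 1\right)^{4}}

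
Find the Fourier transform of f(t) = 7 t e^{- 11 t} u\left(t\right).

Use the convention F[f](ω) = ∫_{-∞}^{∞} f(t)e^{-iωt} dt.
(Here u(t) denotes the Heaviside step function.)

F(ω) = \frac{7}{\left(i \omega + 11\right)^{2}}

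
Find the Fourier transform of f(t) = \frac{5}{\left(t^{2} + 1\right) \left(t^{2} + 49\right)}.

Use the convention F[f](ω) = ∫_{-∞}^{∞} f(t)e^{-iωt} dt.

F(ω) = \frac{5 \pi \left(7 e^{6 \left|{\omega}\right|} - 1\right) e^{- 7 \left|{\omega}\right|}}{336}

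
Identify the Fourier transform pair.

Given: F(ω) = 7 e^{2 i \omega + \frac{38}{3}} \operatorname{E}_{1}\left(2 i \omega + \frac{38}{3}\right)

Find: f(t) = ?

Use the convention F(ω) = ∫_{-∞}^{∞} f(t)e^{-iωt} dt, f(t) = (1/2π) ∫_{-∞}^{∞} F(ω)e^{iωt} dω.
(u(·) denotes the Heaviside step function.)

f(t) = \frac{7 e^{- \frac{19 t}{3}} u\left(t\right)}{t + 2}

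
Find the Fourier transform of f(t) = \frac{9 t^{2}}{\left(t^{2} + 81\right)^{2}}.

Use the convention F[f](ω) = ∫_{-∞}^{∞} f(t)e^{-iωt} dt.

F(ω) = \frac{\pi \left(1 - 9 \left|{\omega}\right|\right) e^{- 9 \left|{\omega}\right|}}{2}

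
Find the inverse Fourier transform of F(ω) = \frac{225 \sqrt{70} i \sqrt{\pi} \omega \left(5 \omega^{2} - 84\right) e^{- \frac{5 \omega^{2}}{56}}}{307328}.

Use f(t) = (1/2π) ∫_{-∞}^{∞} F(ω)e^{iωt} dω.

f(t) = 9 t^{3} e^{- \frac{14 t^{2}}{5}}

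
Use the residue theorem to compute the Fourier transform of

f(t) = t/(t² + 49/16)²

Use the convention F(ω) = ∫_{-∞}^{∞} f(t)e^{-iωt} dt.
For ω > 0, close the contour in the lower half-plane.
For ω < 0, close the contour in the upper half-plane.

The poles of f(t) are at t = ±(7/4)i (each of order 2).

Let g(z) = f(z)e^{-iωz}; for large |z| the factor e^{-iωz} decays in the lower half-plane when ω > 0 and in the upper half-plane when ω < 0.

Case ω > 0 (lower half-plane, clockwise contour ⇒ F(ω) = -2πi·ΣRes):
  Res_{z = - \frac{7 i}{4}} g(z) = \frac{\omega e^{- \frac{7 \omega}{4}}}{7} (pole of order 2)
  F(ω) = -2πi·ΣRes = - \frac{2 i \pi \omega e^{- \frac{7 \omega}{4}}}{7}

Case ω < 0 (upper half-plane, counterclockwise contour ⇒ F(ω) = +2πi·ΣRes):
  Res_{z = \frac{7 i}{4}} g(z) = - \frac{\omega e^{\frac{7 \omega}{4}}}{7} (pole of order 2)
  F(ω) = 2πi·ΣRes = - \frac{2 i \pi \omega e^{\frac{7 \omega}{4}}}{7}

Both cases combine into a single formula in |ω|:

F(ω) = - \frac{2 i \pi \omega e^{- \frac{7 \left|{\omega}\right|}{4}}}{7}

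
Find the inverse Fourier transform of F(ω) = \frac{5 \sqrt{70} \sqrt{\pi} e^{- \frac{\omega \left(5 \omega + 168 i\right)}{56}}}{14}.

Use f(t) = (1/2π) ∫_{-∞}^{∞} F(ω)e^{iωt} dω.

f(t) = 5 e^{- \frac{14 \left(t - 3\right)^{2}}{5}}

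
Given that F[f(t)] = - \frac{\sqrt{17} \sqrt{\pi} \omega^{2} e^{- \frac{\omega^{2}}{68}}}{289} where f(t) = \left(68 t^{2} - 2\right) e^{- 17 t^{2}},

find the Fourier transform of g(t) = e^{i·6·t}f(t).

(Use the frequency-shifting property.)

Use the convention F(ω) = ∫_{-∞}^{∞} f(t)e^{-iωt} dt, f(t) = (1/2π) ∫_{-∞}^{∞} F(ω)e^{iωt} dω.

F[g](ω) = - \frac{\sqrt{17} \sqrt{\pi} \left(\omega - 6\right)^{2} e^{- \frac{\left(\omega - 6\right)^{2}}{68}}}{289}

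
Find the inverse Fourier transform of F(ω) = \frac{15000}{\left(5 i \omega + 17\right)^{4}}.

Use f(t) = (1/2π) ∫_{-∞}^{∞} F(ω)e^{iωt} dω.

f(t) = 4 t^{3} e^{- \frac{17 t}{5}} u\left(t\right)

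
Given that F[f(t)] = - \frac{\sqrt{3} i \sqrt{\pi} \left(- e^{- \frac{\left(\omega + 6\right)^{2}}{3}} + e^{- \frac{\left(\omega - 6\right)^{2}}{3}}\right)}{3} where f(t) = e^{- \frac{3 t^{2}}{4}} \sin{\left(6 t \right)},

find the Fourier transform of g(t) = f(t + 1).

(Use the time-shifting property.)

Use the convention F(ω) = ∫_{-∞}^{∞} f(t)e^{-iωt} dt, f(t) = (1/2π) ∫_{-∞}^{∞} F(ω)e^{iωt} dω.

F[g](ω) = \frac{\sqrt{3} i \sqrt{\pi} \left(1 - e^{8 \omega}\right) e^{- \frac{\omega^{2}}{3} - 4 \omega + i \omega - 12}}{3}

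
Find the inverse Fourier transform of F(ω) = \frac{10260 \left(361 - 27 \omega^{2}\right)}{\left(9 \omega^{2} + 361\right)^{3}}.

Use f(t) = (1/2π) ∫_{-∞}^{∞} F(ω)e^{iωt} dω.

f(t) = 5 t^{2} e^{- \frac{19 \left|{t}\right|}{3}}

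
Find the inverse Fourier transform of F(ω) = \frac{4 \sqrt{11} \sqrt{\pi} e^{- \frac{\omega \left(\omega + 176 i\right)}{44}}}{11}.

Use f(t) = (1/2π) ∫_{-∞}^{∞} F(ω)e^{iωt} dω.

f(t) = 4 e^{- 11 \left(t - 4\right)^{2}}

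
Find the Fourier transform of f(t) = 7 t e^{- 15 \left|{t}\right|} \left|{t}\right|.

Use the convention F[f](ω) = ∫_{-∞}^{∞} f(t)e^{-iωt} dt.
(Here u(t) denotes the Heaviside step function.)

F(ω) = \frac{28 i \omega \left(\omega^{2} - 675\right)}{\left(\omega^{2} + 225\right)^{3}}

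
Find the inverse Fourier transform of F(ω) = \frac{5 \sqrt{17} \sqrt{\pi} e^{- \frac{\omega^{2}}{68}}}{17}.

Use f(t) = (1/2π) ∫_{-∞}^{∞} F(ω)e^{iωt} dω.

f(t) = 5 e^{- 17 t^{2}}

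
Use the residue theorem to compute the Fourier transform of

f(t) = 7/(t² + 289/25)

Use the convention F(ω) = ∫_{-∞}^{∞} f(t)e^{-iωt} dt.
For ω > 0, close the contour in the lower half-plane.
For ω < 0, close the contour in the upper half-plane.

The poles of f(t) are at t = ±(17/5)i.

Let g(z) = f(z)e^{-iωz}; for large |z| the factor e^{-iωz} decays in the lower half-plane when ω > 0 and in the upper half-plane when ω < 0.

Case ω > 0 (lower half-plane, clockwise contour ⇒ F(ω) = -2πi·ΣRes):
  Res_{z = - \frac{17 i}{5}} g(z) = \frac{35 i e^{- \frac{17 \omega}{5}}}{34}
  F(ω) = -2πi·ΣRes = \frac{35 \pi e^{- \frac{17 \omega}{5}}}{17}

Case ω < 0 (upper half-plane, counterclockwise contour ⇒ F(ω) = +2πi·ΣRes):
  Res_{z = \frac{17 i}{5}} g(z) = - \frac{35 i e^{\frac{17 \omega}{5}}}{34}
  F(ω) = 2πi·ΣRes = \frac{35 \pi e^{\frac{17 \omega}{5}}}{17}

Both cases combine into a single formula in |ω|:

F(ω) = \frac{35 \pi e^{- \frac{17 \left|{\omega}\right|}{5}}}{17}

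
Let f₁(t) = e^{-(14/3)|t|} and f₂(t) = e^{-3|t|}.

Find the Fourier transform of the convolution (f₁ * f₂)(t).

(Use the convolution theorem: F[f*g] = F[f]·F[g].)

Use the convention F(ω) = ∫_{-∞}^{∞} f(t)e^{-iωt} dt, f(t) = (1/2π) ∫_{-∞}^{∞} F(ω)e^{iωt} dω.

F[f₁*f₂](ω) = \frac{504}{\left(\omega^{2} + 9\right) \left(9 \omega^{2} + 196\right)}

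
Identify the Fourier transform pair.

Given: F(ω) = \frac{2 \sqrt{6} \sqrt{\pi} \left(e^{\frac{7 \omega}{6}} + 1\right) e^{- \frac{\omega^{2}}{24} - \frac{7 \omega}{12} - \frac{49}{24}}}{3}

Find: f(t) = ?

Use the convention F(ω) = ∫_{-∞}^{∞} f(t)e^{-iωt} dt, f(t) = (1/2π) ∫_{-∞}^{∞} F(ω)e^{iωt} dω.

f(t) = 8 e^{- 6 t^{2}} \cos{\left(7 t \right)}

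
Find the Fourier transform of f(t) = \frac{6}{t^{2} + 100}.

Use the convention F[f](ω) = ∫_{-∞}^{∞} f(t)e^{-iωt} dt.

F(ω) = \frac{3 \pi e^{- 10 \left|{\omega}\right|}}{5}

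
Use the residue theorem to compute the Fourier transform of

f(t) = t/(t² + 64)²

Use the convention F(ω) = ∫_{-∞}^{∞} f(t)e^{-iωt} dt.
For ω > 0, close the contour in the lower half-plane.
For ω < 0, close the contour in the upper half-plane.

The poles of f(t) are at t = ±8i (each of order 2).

Let g(z) = f(z)e^{-iωz}; for large |z| the factor e^{-iωz} decays in the lower half-plane when ω > 0 and in the upper half-plane when ω < 0.

Case ω > 0 (lower half-plane, clockwise contour ⇒ F(ω) = -2πi·ΣRes):
  Res_{z = - 8 i} g(z) = \frac{\omega e^{- 8 \omega}}{32} (pole of order 2)
  F(ω) = -2πi·ΣRes = - \frac{i \pi \omega e^{- 8 \omega}}{16}

Case ω < 0 (upper half-plane, counterclockwise contour ⇒ F(ω) = +2πi·ΣRes):
  Res_{z = 8 i} g(z) = - \frac{\omega e^{8 \omega}}{32} (pole of order 2)
  F(ω) = 2πi·ΣRes = - \frac{i \pi \omega e^{8 \omega}}{16}

Both cases combine into a single formula in |ω|:

F(ω) = - \frac{i \pi \omega e^{- 8 \left|{\omega}\right|}}{16}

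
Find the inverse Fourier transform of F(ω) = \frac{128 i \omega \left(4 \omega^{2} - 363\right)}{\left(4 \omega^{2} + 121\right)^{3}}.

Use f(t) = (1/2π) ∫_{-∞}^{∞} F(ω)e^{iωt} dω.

f(t) = 2 t e^{- \frac{11 \left|{t}\right|}{2}} \left|{t}\right|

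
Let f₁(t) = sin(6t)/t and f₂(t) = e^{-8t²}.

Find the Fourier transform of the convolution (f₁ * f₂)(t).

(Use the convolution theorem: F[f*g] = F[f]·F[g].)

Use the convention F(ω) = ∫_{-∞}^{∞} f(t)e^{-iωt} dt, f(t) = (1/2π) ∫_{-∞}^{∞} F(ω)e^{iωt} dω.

F[f₁*f₂](ω) = \begin{cases} \frac{\sqrt{2} \pi^{\frac{3}{2}} e^{- \frac{\omega^{2}}{32}}}{4} & \text{for}\: \omega > -6 \wedge \omega < 6 \\0 & \text{otherwise} \end{cases}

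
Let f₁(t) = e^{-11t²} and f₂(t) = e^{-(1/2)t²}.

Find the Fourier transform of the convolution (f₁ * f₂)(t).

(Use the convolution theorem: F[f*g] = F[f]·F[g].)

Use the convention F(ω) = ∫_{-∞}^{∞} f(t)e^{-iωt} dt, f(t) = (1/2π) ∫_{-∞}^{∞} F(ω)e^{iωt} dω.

F[f₁*f₂](ω) = \frac{\sqrt{22} \pi e^{- \frac{23 \omega^{2}}{44}}}{11}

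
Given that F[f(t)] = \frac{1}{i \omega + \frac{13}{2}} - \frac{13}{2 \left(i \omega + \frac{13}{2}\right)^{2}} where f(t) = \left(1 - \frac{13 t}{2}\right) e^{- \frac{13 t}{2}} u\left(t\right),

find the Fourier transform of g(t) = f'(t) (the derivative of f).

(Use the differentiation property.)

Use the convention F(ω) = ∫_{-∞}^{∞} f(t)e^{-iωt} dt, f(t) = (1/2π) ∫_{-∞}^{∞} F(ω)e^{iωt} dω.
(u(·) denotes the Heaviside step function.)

F[g](ω) = \frac{4 \omega^{2}}{4 \omega^{2} - 52 i \omega - 169}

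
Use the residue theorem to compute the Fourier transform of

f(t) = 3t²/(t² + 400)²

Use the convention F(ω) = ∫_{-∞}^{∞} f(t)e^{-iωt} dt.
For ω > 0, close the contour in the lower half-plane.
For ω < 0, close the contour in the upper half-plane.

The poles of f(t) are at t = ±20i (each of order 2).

Let g(z) = f(z)e^{-iωz}; for large |z| the factor e^{-iωz} decays in the lower half-plane when ω > 0 and in the upper half-plane when ω < 0.

Case ω > 0 (lower half-plane, clockwise contour ⇒ F(ω) = -2πi·ΣRes):
  Res_{z = - 20 i} g(z) = \frac{3 i \left(1 - 20 \omega\right) e^{- 20 \omega}}{80} (pole of order 2)
  F(ω) = -2πi·ΣRes = \frac{3 \pi \left(1 - 20 \omega\right) e^{- 20 \omega}}{40}

Case ω < 0 (upper half-plane, counterclockwise contour ⇒ F(ω) = +2πi·ΣRes):
  Res_{z = 20 i} g(z) = \frac{3 i \left(- 20 \omega - 1\right) e^{20 \omega}}{80} (pole of order 2)
  F(ω) = 2πi·ΣRes = \frac{3 \pi \left(20 \omega + 1\right) e^{20 \omega}}{40}

Both cases combine into a single formula in |ω|:

F(ω) = \frac{3 \pi \left(1 - 20 \left|{\omega}\right|\right) e^{- 20 \left|{\omega}\right|}}{40}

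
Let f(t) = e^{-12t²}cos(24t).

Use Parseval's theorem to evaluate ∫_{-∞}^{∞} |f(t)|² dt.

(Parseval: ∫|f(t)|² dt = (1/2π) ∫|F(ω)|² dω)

∫|f(t)|² dt = \frac{\sqrt{6} \sqrt{\pi} \left(1 + e^{24}\right)}{24 e^{24}}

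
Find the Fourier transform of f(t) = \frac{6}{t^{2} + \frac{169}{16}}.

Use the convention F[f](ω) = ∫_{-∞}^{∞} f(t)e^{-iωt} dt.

F(ω) = \frac{24 \pi e^{- \frac{13 \left|{\omega}\right|}{4}}}{13}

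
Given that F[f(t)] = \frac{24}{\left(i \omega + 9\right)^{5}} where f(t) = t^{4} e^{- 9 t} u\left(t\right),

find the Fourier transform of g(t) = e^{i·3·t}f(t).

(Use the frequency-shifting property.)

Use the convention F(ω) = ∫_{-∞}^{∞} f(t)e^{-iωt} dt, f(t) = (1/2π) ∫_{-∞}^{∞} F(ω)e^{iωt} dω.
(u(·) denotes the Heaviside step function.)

F[g](ω) = \frac{24}{\left(i \left(\omega - 3\right) + 9\right)^{5}}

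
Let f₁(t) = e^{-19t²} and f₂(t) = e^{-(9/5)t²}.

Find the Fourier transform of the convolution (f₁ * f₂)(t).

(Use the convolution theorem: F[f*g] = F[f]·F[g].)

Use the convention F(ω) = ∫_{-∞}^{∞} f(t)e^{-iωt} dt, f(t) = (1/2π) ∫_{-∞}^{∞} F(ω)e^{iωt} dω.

F[f₁*f₂](ω) = \frac{\sqrt{95} \pi e^{- \frac{26 \omega^{2}}{171}}}{57}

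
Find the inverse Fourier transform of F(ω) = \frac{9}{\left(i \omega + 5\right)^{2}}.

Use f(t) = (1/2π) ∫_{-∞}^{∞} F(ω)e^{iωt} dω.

f(t) = 9 t e^{- 5 t} u\left(t\right)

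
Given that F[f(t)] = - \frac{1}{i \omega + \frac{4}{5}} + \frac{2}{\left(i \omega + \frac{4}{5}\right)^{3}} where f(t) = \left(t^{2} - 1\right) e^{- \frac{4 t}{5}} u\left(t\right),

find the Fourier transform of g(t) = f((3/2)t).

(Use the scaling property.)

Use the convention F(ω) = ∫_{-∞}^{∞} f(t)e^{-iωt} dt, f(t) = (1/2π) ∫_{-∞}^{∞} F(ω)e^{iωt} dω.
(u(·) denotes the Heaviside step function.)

F[g](ω) = \frac{5 \left(1125 i \omega - 2 \left(5 i \omega + 6\right)^{3} + 1350\right)}{2 \left(5 i \omega + 6\right)^{4}}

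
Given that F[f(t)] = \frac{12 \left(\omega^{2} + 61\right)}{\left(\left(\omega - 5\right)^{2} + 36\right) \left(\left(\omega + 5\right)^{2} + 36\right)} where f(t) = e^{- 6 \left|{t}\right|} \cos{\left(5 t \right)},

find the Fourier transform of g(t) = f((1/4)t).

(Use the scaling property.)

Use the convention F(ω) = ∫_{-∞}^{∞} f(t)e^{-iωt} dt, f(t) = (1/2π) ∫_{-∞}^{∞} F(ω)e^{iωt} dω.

F[g](ω) = \frac{48 \left(16 \omega^{2} + 61\right)}{256 \omega^{4} + 352 \omega^{2} + 3721}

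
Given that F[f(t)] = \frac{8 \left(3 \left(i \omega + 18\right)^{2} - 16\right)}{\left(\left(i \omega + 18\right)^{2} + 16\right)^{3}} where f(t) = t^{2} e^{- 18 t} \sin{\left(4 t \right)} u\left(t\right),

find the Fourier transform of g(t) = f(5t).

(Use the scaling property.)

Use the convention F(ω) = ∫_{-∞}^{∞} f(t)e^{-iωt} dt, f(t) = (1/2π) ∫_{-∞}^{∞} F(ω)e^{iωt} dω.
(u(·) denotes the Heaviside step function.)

F[g](ω) = \frac{1000 \left(3 \left(i \omega + 90\right)^{2} - 400\right)}{\left(\left(i \omega + 90\right)^{2} + 400\right)^{3}}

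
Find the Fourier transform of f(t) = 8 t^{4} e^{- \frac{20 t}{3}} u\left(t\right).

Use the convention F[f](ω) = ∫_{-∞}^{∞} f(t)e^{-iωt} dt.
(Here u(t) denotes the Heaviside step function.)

F(ω) = \frac{46656}{\left(3 i \omega + 20\right)^{5}}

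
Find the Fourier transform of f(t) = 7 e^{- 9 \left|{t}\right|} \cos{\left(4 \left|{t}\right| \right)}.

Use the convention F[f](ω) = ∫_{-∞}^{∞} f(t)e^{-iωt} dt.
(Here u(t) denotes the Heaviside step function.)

F(ω) = \frac{126 \left(\omega^{2} + 97\right)}{\omega^{4} + 130 \omega^{2} + 9409}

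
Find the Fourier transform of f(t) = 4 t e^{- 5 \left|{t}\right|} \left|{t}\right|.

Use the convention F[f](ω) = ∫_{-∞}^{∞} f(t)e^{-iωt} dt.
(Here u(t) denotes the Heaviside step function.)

F(ω) = \frac{16 i \omega \left(\omega^{2} - 75\right)}{\left(\omega^{2} + 25\right)^{3}}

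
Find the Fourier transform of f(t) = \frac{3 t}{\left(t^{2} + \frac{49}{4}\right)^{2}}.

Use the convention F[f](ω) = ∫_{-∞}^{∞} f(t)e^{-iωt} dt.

F(ω) = - \frac{3 i \pi \omega e^{- \frac{7 \left|{\omega}\right|}{2}}}{7}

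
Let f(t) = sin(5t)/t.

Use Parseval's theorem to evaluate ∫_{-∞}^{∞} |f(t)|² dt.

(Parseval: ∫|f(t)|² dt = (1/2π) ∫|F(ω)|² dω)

∫|f(t)|² dt = 5 \pi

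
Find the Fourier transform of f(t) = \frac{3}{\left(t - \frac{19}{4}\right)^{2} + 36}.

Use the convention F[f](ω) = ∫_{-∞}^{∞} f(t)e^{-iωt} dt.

F(ω) = \frac{\pi e^{- \frac{19 i \omega}{4} - 6 \left|{\omega}\right|}}{2}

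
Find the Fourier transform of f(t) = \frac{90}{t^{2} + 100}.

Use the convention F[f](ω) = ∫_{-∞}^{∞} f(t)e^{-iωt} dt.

F(ω) = 9 \pi e^{- 10 \left|{\omega}\right|}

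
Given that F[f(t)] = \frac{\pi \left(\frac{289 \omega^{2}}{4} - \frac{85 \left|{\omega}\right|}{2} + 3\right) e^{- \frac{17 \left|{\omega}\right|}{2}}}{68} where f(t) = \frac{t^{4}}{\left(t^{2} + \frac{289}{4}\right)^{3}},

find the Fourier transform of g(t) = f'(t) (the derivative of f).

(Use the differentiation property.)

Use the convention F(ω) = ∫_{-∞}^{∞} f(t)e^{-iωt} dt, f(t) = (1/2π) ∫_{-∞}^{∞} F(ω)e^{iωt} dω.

F[g](ω) = \frac{i \pi \omega \left(289 \omega^{2} - 170 \left|{\omega}\right| + 12\right) e^{- \frac{17 \left|{\omega}\right|}{2}}}{272}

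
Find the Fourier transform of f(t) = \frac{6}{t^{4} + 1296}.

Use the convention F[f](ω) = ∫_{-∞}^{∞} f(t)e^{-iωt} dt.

F(ω) = \frac{\pi e^{- 3 \sqrt{2} \left|{\omega}\right|} \sin{\left(3 \sqrt{2} \left|{\omega}\right| + \frac{\pi}{4} \right)}}{36}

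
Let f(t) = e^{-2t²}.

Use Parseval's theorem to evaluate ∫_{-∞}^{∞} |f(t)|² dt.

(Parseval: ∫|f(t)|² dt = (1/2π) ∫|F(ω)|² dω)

∫|f(t)|² dt = \frac{\sqrt{\pi}}{2}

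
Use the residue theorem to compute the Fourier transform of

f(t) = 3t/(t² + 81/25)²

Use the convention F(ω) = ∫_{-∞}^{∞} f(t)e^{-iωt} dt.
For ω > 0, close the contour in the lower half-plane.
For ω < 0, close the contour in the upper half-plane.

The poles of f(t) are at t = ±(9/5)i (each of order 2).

Let g(z) = f(z)e^{-iωz}; for large |z| the factor e^{-iωz} decays in the lower half-plane when ω > 0 and in the upper half-plane when ω < 0.

Case ω > 0 (lower half-plane, clockwise contour ⇒ F(ω) = -2πi·ΣRes):
  Res_{z = - \frac{9 i}{5}} g(z) = \frac{5 \omega e^{- \frac{9 \omega}{5}}}{12} (pole of order 2)
  F(ω) = -2πi·ΣRes = - \frac{5 i \pi \omega e^{- \frac{9 \omega}{5}}}{6}

Case ω < 0 (upper half-plane, counterclockwise contour ⇒ F(ω) = +2πi·ΣRes):
  Res_{z = \frac{9 i}{5}} g(z) = - \frac{5 \omega e^{\frac{9 \omega}{5}}}{12} (pole of order 2)
  F(ω) = 2πi·ΣRes = - \frac{5 i \pi \omega e^{\frac{9 \omega}{5}}}{6}

Both cases combine into a single formula in |ω|:

F(ω) = - \frac{5 i \pi \omega e^{- \frac{9 \left|{\omega}\right|}{5}}}{6}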